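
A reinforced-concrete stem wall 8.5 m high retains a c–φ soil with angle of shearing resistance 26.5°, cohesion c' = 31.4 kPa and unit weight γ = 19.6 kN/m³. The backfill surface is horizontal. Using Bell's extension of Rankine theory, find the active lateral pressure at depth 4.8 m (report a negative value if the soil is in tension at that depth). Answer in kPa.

K_a = (1 − sin φ)/(1 + sin φ) = 0.3829.
σ_a = K_a γ z − 2c√K_a = 0.3829×19.6×4.8 − 2×31.4×0.6188 = -2.835 kPa.

-2.84 kPa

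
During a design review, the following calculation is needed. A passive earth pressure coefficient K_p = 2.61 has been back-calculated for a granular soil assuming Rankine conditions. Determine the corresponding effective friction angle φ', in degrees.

26.5°

K_p = (1+sin φ)/(1−sin φ) ⇒ sin φ = (K_p − 1)/(K_p + 1) = 0.4460.
φ = arcsin(0.4460) = 26.49°.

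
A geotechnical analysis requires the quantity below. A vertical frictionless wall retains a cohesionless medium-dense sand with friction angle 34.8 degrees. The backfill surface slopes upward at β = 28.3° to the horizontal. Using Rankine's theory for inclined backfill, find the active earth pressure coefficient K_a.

0.414

K_a = cos β · (cos β − √(cos²β − cos²φ)) / (cos β + √(cos²β − cos²φ)).
cos β = 0.8805, cos φ = 0.8211, √(cos²β − cos²φ) = 0.3177.
K_a = 0.8805 × (0.8805 − 0.3177)/(0.8805 + 0.3177) = 0.4135.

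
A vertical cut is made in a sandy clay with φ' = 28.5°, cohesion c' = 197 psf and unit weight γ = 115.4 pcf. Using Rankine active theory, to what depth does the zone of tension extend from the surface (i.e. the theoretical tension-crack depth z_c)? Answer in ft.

K_a = tan²(45° − 28.5°/2) = 0.3540; √K_a = 0.5949.
The active pressure is zero where K_a γ z = 2c√K_a, so z_c = 2c/(γ√K_a) = 2×197/(115.4×0.5949) = 5.739 ft.

5.74 ft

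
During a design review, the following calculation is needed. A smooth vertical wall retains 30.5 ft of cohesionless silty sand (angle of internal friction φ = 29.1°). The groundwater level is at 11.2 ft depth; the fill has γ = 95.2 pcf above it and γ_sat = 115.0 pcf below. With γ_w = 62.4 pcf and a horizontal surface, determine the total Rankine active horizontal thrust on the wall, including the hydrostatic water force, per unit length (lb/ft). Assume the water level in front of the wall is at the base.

24200 lb/ft

K_a = tan²(45° − φ/2) = 0.3456.
γ' = 115.0 − 62.4 = 52.60 pcf. Depth below WT = 19.3 ft.
σ'_h at WT = K_a γ d_w = 368.5 psf; at base = 368.5 + K_a γ' × 19.3 = 719.3 psf.
P₁ (0–11.2 ft) = ½×368.5×11.2 = 2064. P₂ (11.2–30.5 ft) = ½(368.5+719.3)×19.3 = 10500.
P_w = ½ γ_w h₂² = 0.5×62.4×19.3² = 11620. Total = 2064+10500+11620 = 24180 lb/ft.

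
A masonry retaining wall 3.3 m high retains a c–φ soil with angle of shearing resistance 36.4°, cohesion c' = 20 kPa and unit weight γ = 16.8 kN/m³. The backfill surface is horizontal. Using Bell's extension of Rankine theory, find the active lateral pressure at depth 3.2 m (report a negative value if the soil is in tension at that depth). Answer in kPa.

-6.49 kPa

K_a = (1 − sin φ)/(1 + sin φ) = 0.2552.
σ_a = K_a γ z − 2c√K_a = 0.2552×16.8×3.2 − 2×20×0.5051 = -6.488 kPa.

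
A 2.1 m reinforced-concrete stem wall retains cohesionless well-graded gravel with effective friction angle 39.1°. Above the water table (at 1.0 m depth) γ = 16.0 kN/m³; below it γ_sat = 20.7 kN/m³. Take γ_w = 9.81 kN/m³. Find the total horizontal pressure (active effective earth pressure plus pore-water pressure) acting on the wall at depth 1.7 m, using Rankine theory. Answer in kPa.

12.2 kPa

K_a = (1 − sin φ)/(1 + sin φ) = 0.2265.
γ' = 20.7 − 9.81 = 10.89 kN/m³.
Effective vertical stress at 1.7 m: σ'_v = 16.0×1.0 + 10.89×0.700 = 23.62 kPa.
σ'_h = K_a σ'_v = 0.2265 × 23.62 = 5.350 kPa; u = γ_w × 0.700 = 6.867 kPa.
Total σ_h = 5.350 + 6.867 = 12.22 kPa.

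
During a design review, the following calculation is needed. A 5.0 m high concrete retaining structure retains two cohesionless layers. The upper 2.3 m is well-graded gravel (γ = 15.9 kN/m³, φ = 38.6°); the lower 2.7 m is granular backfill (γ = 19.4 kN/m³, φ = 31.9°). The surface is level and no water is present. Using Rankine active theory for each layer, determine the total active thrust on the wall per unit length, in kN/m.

62.0 kN/m

K_a1 = tan²(45°−38.6°/2) = 0.2316; K_a2 = tan²(45°−31.9°/2) = 0.3085.
Layer 1: σ at base = K_a1 γ₁ h₁ = 8.470 kPa; P₁ = ½×8.470×2.3 = 9.741.
Layer 2: σ_v at top = γ₁h₁ = 36.57; σ_h top = K_a2×36.57 = 11.28; σ_h base = K_a2×(36.57+19.4×2.7) = 27.44.
P₂ = ½(11.28+27.44)×2.7 = 52.28. Total P_a = 9.741+52.28 = 62.02 kN/m.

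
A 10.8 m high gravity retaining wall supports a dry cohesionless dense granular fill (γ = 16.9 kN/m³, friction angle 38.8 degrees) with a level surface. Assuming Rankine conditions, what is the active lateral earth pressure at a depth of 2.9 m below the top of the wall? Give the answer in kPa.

K_a = (1 − sin φ)/(1 + sin φ) = 0.2296.
σ_h = K_a γ z = 0.2296 × 16.9 × 2.9 = 11.25 kPa.

11.3 kPa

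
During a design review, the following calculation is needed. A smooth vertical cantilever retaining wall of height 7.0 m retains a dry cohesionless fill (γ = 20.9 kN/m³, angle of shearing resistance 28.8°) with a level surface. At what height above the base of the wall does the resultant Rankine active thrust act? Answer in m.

2.33 m

K_a = 0.3498.
The pressure distribution is triangular, so the resultant acts at H/3 above the base = 7.0/3 = 2.333 m.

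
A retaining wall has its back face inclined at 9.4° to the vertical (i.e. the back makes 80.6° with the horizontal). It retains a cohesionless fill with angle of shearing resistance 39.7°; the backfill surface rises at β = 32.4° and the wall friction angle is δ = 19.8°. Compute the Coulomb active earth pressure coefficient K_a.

0.468

K_a = sin²(α+φ) / [sin²α · sin(α−δ) · (1 + √{sin(φ+δ)sin(φ−β) / (sin(α−δ)sin(α+β))})²].
With α = 80.6°, φ = 39.7°, δ = 19.8°, β = 32.4°: K_a = 0.4681.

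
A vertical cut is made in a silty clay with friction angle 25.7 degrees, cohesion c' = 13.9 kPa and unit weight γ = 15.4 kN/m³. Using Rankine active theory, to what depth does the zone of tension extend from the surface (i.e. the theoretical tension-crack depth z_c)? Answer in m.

K_a = tan²(45° − 25.7°/2) = 0.3950; √K_a = 0.6285.
The active pressure is zero where K_a γ z = 2c√K_a, so z_c = 2c/(γ√K_a) = 2×13.9/(15.4×0.6285) = 2.872 m.

2.87 m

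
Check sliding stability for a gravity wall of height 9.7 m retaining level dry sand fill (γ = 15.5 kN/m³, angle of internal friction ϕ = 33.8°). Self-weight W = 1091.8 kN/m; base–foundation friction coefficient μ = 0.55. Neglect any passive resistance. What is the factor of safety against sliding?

K_a = tan²(45° − 33.8°/2) = 0.2851.
P_a = ½K_aγH² = 0.5×0.2851×15.5×9.7² = 207.9 kN/m, acting at H/3 = 3.233 m above the base.
FS_sliding = μW / P_a = 0.55×1091.8 / 207.9 = 2.888.

2.89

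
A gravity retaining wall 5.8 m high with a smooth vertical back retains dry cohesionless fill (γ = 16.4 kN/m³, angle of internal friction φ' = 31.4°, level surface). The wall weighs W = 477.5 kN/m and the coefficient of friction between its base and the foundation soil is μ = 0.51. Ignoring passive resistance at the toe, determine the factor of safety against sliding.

2.80

K_a = tan²(45° − 31.4°/2) = 0.3149.
P_a = ½K_aγH² = 0.5×0.3149×16.4×5.8² = 86.87 kN/m, acting at H/3 = 1.933 m above the base.
FS_sliding = μW / P_a = 0.51×477.5 / 86.87 = 2.803.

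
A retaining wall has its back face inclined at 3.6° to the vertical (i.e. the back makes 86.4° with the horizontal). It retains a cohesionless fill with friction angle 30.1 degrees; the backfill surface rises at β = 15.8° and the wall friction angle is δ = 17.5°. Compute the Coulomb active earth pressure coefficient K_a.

K_a = sin²(α+φ) / [sin²α · sin(α−δ) · (1 + √{sin(φ+δ)sin(φ−β) / (sin(α−δ)sin(α+β))})²].
With α = 86.4°, φ = 30.1°, δ = 17.5°, β = 15.8°: K_a = 0.4115.

0.411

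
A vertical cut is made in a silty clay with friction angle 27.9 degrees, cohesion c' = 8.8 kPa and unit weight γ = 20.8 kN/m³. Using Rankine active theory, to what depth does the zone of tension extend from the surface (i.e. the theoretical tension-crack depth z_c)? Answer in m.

1.41 m

K_a = tan²(45° − 27.9°/2) = 0.3625; √K_a = 0.6020.
The active pressure is zero where K_a γ z = 2c√K_a, so z_c = 2c/(γ√K_a) = 2×8.8/(20.8×0.6020) = 1.405 m.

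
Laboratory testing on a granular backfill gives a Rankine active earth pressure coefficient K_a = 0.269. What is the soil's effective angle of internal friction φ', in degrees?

35.2°

K_a = tan²(45° − φ/2) ⇒ 45° − φ/2 = arctan(√0.269) = 27.41°.
φ = 2(45° − 27.41°) = 35.17°.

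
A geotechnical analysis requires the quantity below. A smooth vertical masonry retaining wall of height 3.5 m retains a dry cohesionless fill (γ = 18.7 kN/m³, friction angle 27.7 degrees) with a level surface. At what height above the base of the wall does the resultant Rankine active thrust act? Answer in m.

K_a = 0.3653.
The pressure distribution is triangular, so the resultant acts at H/3 above the base = 3.5/3 = 1.167 m.

1.17 m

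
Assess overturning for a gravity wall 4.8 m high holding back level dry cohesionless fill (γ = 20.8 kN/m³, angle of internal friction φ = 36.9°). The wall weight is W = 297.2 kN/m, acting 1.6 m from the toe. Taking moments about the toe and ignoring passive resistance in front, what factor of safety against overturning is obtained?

K_a = tan²(45° − 36.9°/2) = 0.2497.
P_a = ½K_aγH² = 0.5×0.2497×20.8×4.8² = 59.83 kN/m, acting at H/3 = 1.600 m above the base.
Overturning moment M_o = P_a × H/3 = 59.83 × 1.600 = 95.72.
Resisting moment M_r = W × 1.6 = 297.2 × 1.6 = 475.5.
FS_overturning = M_r/M_o = 475.5/95.72 = 4.968.

4.97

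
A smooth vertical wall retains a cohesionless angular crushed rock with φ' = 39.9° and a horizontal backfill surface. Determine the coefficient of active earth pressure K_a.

K_a = tan²(45° − φ/2) = tan²(25.05°) = 0.2184.

0.218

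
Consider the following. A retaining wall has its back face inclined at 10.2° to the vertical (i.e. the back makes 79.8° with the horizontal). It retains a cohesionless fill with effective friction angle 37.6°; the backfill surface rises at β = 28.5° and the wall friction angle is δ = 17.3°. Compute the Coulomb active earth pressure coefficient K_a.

K_a = sin²(α+φ) / [sin²α · sin(α−δ) · (1 + √{sin(φ+δ)sin(φ−β) / (sin(α−δ)sin(α+β))})²].
With α = 79.8°, φ = 37.6°, δ = 17.3°, β = 28.5°: K_a = 0.4735.

0.473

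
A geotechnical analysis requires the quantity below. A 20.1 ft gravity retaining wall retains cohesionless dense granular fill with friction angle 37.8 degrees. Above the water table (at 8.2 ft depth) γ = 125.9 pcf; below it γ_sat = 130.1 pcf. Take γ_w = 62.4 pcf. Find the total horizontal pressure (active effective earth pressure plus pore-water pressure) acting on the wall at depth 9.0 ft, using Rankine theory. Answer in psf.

K_a = (1 − sin φ)/(1 + sin φ) = 0.2400.
γ' = 130.1 − 62.4 = 67.70 pcf.
Effective vertical stress at 9.0 ft: σ'_v = 125.9×8.2 + 67.70×0.800 = 1087 psf.
σ'_h = K_a σ'_v = 0.2400 × 1087 = 260.8 psf; u = γ_w × 0.800 = 49.92 psf.
Total σ_h = 260.8 + 49.92 = 310.7 psf.

311 psf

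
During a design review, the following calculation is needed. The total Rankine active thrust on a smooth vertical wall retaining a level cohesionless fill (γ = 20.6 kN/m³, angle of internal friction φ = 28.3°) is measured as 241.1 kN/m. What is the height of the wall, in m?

K_a = 0.3568. P_a = ½ K_a γ H² ⇒ H = √(2P_a/(K_a γ)).
H = √(2×241.1/(0.3568×20.6)) = 8.100 m.

8.10 m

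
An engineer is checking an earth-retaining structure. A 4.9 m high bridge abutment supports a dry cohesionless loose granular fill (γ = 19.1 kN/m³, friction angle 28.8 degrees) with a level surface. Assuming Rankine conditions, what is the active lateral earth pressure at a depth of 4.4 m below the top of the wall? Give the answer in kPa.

29.4 kPa

K_a = (1 − sin φ)/(1 + sin φ) = 0.3498.
σ_h = K_a γ z = 0.3498 × 19.1 × 4.4 = 29.39 kPa.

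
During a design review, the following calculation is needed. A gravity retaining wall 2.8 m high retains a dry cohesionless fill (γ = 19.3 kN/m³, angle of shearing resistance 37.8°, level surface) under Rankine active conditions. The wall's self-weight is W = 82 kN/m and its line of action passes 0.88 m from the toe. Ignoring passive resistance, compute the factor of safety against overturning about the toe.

4.26

K_a = tan²(45° − 37.8°/2) = 0.2400.
P_a = ½K_aγH² = 0.5×0.2400×19.3×2.8² = 18.16 kN/m, acting at H/3 = 0.9333 m above the base.
Overturning moment M_o = P_a × H/3 = 18.16 × 0.9333 = 16.95.
Resisting moment M_r = W × 0.88 = 82 × 0.88 = 72.16.
FS_overturning = M_r/M_o = 72.16/16.95 = 4.258.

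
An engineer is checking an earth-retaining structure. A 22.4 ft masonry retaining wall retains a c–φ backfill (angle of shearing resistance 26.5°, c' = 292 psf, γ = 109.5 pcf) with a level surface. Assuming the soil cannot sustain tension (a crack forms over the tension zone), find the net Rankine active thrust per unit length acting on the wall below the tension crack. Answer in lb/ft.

3980 lb/ft

K_a = 0.3829; √K_a = 0.6188.
Tension-crack depth z_c = 2c/(γ√K_a) = 2×292/(109.5×0.6188) = 8.619 ft.
σ_a at base = K_a γ H − 2c√K_a = 0.3829×109.5×22.4 − 2×292×0.6188 = 577.9 psf.
P_a = ½ × 577.9 × (H − z_c) = 0.5×577.9×13.78 = 3982 lb/ft.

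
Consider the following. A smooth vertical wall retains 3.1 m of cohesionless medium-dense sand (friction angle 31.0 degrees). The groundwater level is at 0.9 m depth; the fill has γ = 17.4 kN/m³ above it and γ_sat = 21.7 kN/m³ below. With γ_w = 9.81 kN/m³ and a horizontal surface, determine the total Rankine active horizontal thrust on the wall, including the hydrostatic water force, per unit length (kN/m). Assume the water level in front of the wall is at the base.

K_a = tan²(45° − φ/2) = 0.3201.
γ' = 21.7 − 9.81 = 11.89 kN/m³. Depth below WT = 2.2 m.
σ'_h at WT = K_a γ d_w = 5.013 kPa; at base = 5.013 + K_a γ' × 2.2 = 13.39 kPa.
P₁ (0–0.9 m) = ½×5.013×0.9 = 2.256. P₂ (0.9–3.1 m) = ½(5.013+13.39)×2.2 = 20.24.
P_w = ½ γ_w h₂² = 0.5×9.81×2.2² = 23.74. Total = 2.256+20.24+23.74 = 46.23 kN/m.

46.2 kN/m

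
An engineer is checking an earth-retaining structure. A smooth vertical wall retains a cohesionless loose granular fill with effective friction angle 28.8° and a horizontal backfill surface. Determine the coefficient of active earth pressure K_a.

K_a = (1 − sin φ)/(1 + sin φ) = (1 − sin 28.8°)/(1 + sin 28.8°) = 0.3498.

0.350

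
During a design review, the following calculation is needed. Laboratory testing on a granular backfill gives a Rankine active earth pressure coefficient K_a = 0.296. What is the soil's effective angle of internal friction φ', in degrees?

32.9°

K_a = tan²(45° − φ/2) ⇒ 45° − φ/2 = arctan(√0.296) = 28.55°.
φ = 2(45° − 28.55°) = 32.90°.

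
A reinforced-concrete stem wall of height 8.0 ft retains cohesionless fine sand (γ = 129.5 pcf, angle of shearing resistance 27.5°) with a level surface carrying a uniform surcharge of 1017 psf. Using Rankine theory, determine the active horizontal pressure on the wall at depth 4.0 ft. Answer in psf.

K_a = (1 − sin φ)/(1 + sin φ) = 0.3682.
σ_v = γz + q = 129.5 × 4.0 + 1017 = 1535 psf.
σ_h = K_a σ_v = 0.3682 × 1535 = 565.2 psf.

565 psf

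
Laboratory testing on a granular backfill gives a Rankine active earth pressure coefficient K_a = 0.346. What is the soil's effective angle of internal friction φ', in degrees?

K_a = tan²(45° − φ/2) ⇒ 45° − φ/2 = arctan(√0.346) = 30.46°.
φ = 2(45° − 30.46°) = 29.07°.

29.1°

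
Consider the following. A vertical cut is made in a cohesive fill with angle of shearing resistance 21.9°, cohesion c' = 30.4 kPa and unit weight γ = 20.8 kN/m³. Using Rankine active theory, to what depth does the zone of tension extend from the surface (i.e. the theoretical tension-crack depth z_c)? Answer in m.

K_a = tan²(45° − 21.9°/2) = 0.4567; √K_a = 0.6758.
The active pressure is zero where K_a γ z = 2c√K_a, so z_c = 2c/(γ√K_a) = 2×30.4/(20.8×0.6758) = 4.325 m.

4.33 m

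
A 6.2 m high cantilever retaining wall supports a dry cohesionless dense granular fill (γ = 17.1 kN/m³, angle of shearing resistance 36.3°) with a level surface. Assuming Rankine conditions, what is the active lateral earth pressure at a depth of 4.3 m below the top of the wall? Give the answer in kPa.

K_a = (1 − sin φ)/(1 + sin φ) = 0.2563.
σ_h = K_a γ z = 0.2563 × 17.1 × 4.3 = 18.84 kPa.

18.8 kPa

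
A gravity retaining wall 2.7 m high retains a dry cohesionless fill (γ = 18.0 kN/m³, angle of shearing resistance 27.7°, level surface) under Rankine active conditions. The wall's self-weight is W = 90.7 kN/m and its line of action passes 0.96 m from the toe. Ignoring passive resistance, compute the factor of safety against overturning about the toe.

4.04

K_a = tan²(45° − 27.7°/2) = 0.3653.
P_a = ½K_aγH² = 0.5×0.3653×18.0×2.7² = 23.97 kN/m, acting at H/3 = 0.9000 m above the base.
Overturning moment M_o = P_a × H/3 = 23.97 × 0.9000 = 21.57.
Resisting moment M_r = W × 0.96 = 90.7 × 0.96 = 87.07.
FS_overturning = M_r/M_o = 87.07/21.57 = 4.036.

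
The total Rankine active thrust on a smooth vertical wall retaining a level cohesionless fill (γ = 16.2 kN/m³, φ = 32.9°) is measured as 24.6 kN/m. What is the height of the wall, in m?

3.20 m

K_a = 0.2960. P_a = ½ K_a γ H² ⇒ H = √(2P_a/(K_a γ)).
H = √(2×24.6/(0.2960×16.2)) = 3.203 m.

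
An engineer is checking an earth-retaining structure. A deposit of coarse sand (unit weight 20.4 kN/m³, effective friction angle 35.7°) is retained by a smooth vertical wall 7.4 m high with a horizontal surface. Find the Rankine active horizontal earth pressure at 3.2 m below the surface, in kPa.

17.2 kPa

K_a = (1 − sin φ)/(1 + sin φ) = 0.2630.
σ_h = K_a γ z = 0.2630 × 20.4 × 3.2 = 17.17 kPa.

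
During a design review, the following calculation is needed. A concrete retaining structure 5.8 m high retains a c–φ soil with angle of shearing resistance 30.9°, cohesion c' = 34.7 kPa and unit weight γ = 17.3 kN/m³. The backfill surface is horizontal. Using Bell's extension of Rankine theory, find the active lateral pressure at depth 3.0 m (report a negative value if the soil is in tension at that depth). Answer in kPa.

-22.7 kPa

K_a = (1 − sin φ)/(1 + sin φ) = 0.3214.
σ_a = K_a γ z − 2c√K_a = 0.3214×17.3×3.0 − 2×34.7×0.5669 = -22.66 kPa.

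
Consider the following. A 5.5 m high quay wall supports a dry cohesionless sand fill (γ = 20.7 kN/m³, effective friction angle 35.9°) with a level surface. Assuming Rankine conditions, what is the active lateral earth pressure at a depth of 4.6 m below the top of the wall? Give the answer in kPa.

24.8 kPa

K_a = (1 − sin φ)/(1 + sin φ) = 0.2607.
σ_h = K_a γ z = 0.2607 × 20.7 × 4.6 = 24.83 kPa.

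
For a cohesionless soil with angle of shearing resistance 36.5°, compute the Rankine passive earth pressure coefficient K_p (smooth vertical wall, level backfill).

3.94

K_p = (1 + sin φ)/(1 − sin φ) = tan²(45° + 36.5°/2) = 3.936.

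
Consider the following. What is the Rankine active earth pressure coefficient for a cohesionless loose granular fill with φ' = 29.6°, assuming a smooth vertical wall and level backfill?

0.339

K_a = (1 − sin φ)/(1 + sin φ) = (1 − sin 29.6°)/(1 + sin 29.6°) = 0.3387.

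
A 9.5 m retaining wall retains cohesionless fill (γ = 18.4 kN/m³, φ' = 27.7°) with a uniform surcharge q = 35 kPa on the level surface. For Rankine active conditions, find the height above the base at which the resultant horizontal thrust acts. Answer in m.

3.62 m

K_a = 0.3653.
Triangular part P₁ = ½K_aγH² = 303.3 at H/3 = 3.167 m; rectangular part P₂ = K_a q H = 121.5 at H/2 = 4.750 m.
ȳ = (P₁·3.167 + P₂·4.750)/(P₁+P₂) = 3.619 m.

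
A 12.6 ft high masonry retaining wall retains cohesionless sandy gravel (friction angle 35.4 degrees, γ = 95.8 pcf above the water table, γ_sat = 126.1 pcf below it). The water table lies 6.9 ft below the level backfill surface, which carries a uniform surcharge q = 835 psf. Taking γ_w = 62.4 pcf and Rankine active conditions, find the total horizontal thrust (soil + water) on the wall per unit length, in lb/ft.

K_a = tan²(45° − φ/2) = 0.2664.
γ' = 126.1 − 62.4 = 63.70 pcf. h₂ = H − d_w = 5.7 ft.
σ'_h: at surface K_a·q = 222.4; at WT K_a(q+γd_w) = 398.5; at base K_a(q+γd_w+γ'h₂) = 495.3 psf.
P₁ = ½(222.4+398.5)×6.9 = 2142; P₂ = ½(398.5+495.3)×5.7 = 2547; P_w = ½γ_w h₂² = 1014.
Total = 2142+2547+1014 = 5703 lb/ft.

5700 lb/ft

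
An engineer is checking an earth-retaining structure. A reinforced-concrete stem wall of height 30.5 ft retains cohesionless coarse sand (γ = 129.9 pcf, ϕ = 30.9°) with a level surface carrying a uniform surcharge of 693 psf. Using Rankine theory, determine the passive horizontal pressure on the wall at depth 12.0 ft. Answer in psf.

7010 psf

K_p = (1 + sin φ)/(1 − sin φ) = 3.111.
σ_v = γz + q = 129.9 × 12.0 + 693 = 2252 psf.
σ_h = K_p σ_v = 3.111 × 2252 = 7006 psf.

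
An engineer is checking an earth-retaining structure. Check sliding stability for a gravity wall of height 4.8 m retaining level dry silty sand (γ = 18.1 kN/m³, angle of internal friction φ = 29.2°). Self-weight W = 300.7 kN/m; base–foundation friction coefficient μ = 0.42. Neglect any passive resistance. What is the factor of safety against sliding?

K_a = tan²(45° − 29.2°/2) = 0.3442.
P_a = ½K_aγH² = 0.5×0.3442×18.1×4.8² = 71.77 kN/m, acting at H/3 = 1.600 m above the base.
FS_sliding = μW / P_a = 0.42×300.7 / 71.77 = 1.760.

1.76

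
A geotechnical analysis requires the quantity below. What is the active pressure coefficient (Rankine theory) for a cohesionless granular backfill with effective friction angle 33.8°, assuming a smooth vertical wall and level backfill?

0.285

K_a = tan²(45° − φ/2) = tan²(28.10°) = 0.2851.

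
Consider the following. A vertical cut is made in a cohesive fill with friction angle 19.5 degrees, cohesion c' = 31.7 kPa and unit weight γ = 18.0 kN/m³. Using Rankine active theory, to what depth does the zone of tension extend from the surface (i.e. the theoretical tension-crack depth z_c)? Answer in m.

K_a = tan²(45° − 19.5°/2) = 0.4995; √K_a = 0.7067.
The active pressure is zero where K_a γ z = 2c√K_a, so z_c = 2c/(γ√K_a) = 2×31.7/(18.0×0.7067) = 4.984 m.

4.98 m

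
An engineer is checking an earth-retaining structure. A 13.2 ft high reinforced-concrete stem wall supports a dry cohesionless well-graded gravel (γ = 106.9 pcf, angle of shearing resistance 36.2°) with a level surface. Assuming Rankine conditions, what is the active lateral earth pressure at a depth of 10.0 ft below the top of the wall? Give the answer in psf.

275 psf

K_a = (1 − sin φ)/(1 + sin φ) = 0.2574.
σ_h = K_a γ z = 0.2574 × 106.9 × 10.0 = 275.1 psf.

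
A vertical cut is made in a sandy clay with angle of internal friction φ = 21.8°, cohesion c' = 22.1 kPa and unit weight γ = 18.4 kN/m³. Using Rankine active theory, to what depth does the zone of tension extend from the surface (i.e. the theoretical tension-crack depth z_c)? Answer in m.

K_a = tan²(45° − 21.8°/2) = 0.4584; √K_a = 0.6771.
The active pressure is zero where K_a γ z = 2c√K_a, so z_c = 2c/(γ√K_a) = 2×22.1/(18.4×0.6771) = 3.548 m.

3.55 m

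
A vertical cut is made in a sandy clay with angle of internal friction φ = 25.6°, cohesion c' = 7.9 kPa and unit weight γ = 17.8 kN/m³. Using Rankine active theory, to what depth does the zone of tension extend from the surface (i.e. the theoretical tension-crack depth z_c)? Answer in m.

K_a = tan²(45° − 25.6°/2) = 0.3966; √K_a = 0.6297.
The active pressure is zero where K_a γ z = 2c√K_a, so z_c = 2c/(γ√K_a) = 2×7.9/(17.8×0.6297) = 1.410 m.

1.41 m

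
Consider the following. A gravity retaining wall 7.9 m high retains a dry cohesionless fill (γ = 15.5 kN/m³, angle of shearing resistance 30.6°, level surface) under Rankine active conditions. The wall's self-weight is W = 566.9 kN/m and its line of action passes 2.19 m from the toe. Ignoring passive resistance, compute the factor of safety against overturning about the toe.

K_a = tan²(45° − 30.6°/2) = 0.3253.
P_a = ½K_aγH² = 0.5×0.3253×15.5×7.9² = 157.4 kN/m, acting at H/3 = 2.633 m above the base.
Overturning moment M_o = P_a × H/3 = 157.4 × 2.633 = 414.4.
Resisting moment M_r = W × 2.19 = 566.9 × 2.19 = 1242.
FS_overturning = M_r/M_o = 1242/414.4 = 2.996.

3.00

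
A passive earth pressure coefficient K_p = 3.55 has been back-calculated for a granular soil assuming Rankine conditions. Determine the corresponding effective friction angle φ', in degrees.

34.1°

K_p = (1+sin φ)/(1−sin φ) ⇒ sin φ = (K_p − 1)/(K_p + 1) = 0.5604.
φ = arcsin(0.5604) = 34.09°.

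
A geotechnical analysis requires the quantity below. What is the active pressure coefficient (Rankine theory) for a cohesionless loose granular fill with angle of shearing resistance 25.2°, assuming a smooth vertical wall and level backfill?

0.403

K_a = tan²(45° − φ/2) = tan²(32.40°) = 0.4027.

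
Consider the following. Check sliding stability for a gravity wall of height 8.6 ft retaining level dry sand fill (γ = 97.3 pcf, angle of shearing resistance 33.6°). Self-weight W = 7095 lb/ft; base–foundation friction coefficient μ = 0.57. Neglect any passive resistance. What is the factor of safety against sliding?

K_a = tan²(45° − 33.6°/2) = 0.2875.
P_a = ½K_aγH² = 0.5×0.2875×97.3×8.6² = 1034 lb/ft, acting at H/3 = 2.867 ft above the base.
FS_sliding = μW / P_a = 0.57×7095 / 1034 = 3.909.

3.91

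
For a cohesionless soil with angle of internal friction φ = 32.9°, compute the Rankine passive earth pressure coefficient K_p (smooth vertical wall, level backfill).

K_p = (1 + sin φ)/(1 − sin φ) = tan²(45° + 32.9°/2) = 3.378.

3.38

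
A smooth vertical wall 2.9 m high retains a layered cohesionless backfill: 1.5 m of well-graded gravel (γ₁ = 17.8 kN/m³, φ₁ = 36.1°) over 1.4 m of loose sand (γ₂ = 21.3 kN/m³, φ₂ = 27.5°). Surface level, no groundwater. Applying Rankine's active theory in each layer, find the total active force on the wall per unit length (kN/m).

K_a1 = tan²(45°−36.1°/2) = 0.2585; K_a2 = tan²(45°−27.5°/2) = 0.3682.
Layer 1: σ at base = K_a1 γ₁ h₁ = 6.902 kPa; P₁ = ½×6.902×1.5 = 5.176.
Layer 2: σ_v at top = γ₁h₁ = 26.70; σ_h top = K_a2×26.70 = 9.832; σ_h base = K_a2×(26.70+21.3×1.4) = 20.81.
P₂ = ½(9.832+20.81)×1.4 = 21.45. Total P_a = 5.176+21.45 = 26.63 kN/m.

26.6 kN/m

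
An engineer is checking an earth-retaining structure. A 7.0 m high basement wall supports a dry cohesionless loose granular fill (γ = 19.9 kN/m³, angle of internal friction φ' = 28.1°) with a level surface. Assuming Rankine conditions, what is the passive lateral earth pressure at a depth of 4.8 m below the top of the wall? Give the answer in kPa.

K_p = (1 + sin φ)/(1 − sin φ) = 2.781.
σ_h = K_p γ z = 2.781 × 19.9 × 4.8 = 265.6 kPa.

266 kPa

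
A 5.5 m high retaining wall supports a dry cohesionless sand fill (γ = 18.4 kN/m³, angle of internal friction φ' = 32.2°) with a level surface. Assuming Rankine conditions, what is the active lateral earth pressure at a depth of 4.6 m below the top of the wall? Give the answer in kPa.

K_a = (1 − sin φ)/(1 + sin φ) = 0.3047.
σ_h = K_a γ z = 0.3047 × 18.4 × 4.6 = 25.79 kPa.

25.8 kPa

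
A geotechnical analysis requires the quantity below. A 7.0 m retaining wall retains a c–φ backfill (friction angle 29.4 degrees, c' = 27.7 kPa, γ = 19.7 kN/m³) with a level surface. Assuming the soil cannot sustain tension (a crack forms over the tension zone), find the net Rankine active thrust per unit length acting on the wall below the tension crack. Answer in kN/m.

K_a = 0.3415; √K_a = 0.5844.
Tension-crack depth z_c = 2c/(γ√K_a) = 2×27.7/(19.7×0.5844) = 4.812 m.
σ_a at base = K_a γ H − 2c√K_a = 0.3415×19.7×7.0 − 2×27.7×0.5844 = 14.72 kPa.
P_a = ½ × 14.72 × (H − z_c) = 0.5×14.72×2.188 = 16.10 kN/m.

16.1 kN/m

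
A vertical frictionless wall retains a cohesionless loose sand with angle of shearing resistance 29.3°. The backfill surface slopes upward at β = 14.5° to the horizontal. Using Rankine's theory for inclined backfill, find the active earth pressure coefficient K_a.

0.382

K_a = cos β · (cos β − √(cos²β − cos²φ)) / (cos β + √(cos²β − cos²φ)).
cos β = 0.9681, cos φ = 0.8721, √(cos²β − cos²φ) = 0.4205.
K_a = 0.9681 × (0.9681 − 0.4205)/(0.9681 + 0.4205) = 0.3818.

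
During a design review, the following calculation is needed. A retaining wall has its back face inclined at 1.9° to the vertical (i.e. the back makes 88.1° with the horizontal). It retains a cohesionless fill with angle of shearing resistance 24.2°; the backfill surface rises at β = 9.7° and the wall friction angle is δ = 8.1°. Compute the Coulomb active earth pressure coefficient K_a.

K_a = sin²(α+φ) / [sin²α · sin(α−δ) · (1 + √{sin(φ+δ)sin(φ−β) / (sin(α−δ)sin(α+β))})²].
With α = 88.1°, φ = 24.2°, δ = 8.1°, β = 9.7°: K_a = 0.4634.

0.463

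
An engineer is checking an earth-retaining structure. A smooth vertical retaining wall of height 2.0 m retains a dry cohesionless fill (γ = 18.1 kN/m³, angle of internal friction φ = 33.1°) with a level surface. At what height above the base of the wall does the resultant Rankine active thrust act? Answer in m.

K_a = 0.2936.
The pressure distribution is triangular, so the resultant acts at H/3 above the base = 2.0/3 = 0.6667 m.

0.667 m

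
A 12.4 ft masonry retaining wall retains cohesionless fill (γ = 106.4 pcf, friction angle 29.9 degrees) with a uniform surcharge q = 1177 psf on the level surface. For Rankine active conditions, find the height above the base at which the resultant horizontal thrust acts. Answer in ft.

K_a = 0.3347.
Triangular part P₁ = ½K_aγH² = 2738 at H/3 = 4.133 ft; rectangular part P₂ = K_a q H = 4885 at H/2 = 6.200 ft.
ȳ = (P₁·4.133 + P₂·6.200)/(P₁+P₂) = 5.458 ft.

5.46 ft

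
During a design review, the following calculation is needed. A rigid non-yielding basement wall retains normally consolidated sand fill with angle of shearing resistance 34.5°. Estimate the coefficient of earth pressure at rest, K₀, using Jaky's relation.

0.434

K₀ = 1 − sin φ' = 1 − sin 34.5° = 0.4336.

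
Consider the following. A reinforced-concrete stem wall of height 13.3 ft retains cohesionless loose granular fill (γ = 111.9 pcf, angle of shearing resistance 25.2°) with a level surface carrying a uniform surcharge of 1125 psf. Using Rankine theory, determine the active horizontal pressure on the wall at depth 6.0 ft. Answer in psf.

K_a = (1 − sin φ)/(1 + sin φ) = 0.4027.
σ_v = γz + q = 111.9 × 6.0 + 1125 = 1796 psf.
σ_h = K_a σ_v = 0.4027 × 1796 = 723.5 psf.

723 psf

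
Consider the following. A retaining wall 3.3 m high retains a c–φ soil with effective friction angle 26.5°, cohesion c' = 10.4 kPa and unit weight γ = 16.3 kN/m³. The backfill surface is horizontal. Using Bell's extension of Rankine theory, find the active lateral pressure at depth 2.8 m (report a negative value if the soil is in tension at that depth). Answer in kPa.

4.61 kPa

K_a = (1 − sin φ)/(1 + sin φ) = 0.3829.
σ_a = K_a γ z − 2c√K_a = 0.3829×16.3×2.8 − 2×10.4×0.6188 = 4.606 kPa.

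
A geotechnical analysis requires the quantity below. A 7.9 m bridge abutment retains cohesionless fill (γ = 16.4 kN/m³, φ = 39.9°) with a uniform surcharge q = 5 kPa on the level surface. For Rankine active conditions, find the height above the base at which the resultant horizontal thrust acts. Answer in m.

2.73 m

K_a = 0.2184.
Triangular part P₁ = ½K_aγH² = 111.8 at H/3 = 2.633 m; rectangular part P₂ = K_a q H = 8.628 at H/2 = 3.950 m.
ȳ = (P₁·2.633 + P₂·3.950)/(P₁+P₂) = 2.728 m.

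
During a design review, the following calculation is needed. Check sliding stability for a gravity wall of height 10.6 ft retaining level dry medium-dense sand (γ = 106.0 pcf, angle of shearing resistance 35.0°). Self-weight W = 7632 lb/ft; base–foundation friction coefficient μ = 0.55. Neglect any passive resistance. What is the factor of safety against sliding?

K_a = tan²(45° − 35.0°/2) = 0.2710.
P_a = ½K_aγH² = 0.5×0.2710×106.0×10.6² = 1614 lb/ft, acting at H/3 = 3.533 ft above the base.
FS_sliding = μW / P_a = 0.55×7632 / 1614 = 2.601.

2.60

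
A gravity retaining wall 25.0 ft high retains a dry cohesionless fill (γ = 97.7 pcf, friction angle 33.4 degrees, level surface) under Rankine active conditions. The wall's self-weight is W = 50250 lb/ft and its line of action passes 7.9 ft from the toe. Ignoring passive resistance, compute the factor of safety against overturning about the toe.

5.38

K_a = tan²(45° − 33.4°/2) = 0.2899.
P_a = ½K_aγH² = 0.5×0.2899×97.7×25.0² = 8852 lb/ft, acting at H/3 = 8.333 ft above the base.
Overturning moment M_o = P_a × H/3 = 8852 × 8.333 = 73760.
Resisting moment M_r = W × 7.9 = 50250 × 7.9 = 397000.
FS_overturning = M_r/M_o = 397000/73760 = 5.382.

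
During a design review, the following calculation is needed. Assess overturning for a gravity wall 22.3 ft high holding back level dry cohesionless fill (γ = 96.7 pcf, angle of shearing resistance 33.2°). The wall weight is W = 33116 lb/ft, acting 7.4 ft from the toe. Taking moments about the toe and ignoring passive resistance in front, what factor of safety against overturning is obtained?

4.69

K_a = tan²(45° − 33.2°/2) = 0.2924.
P_a = ½K_aγH² = 0.5×0.2924×96.7×22.3² = 7029 lb/ft, acting at H/3 = 7.433 ft above the base.
Overturning moment M_o = P_a × H/3 = 7029 × 7.433 = 52250.
Resisting moment M_r = W × 7.4 = 33116 × 7.4 = 245100.
FS_overturning = M_r/M_o = 245100/52250 = 4.690.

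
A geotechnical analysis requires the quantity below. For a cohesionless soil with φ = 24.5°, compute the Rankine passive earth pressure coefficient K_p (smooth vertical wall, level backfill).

2.42

K_p = (1 + sin φ)/(1 − sin φ) = tan²(45° + 24.5°/2) = 2.417.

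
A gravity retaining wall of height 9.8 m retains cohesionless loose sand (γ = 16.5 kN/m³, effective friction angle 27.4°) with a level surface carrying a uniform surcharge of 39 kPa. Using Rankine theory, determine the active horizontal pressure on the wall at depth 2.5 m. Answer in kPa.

K_a = (1 − sin φ)/(1 + sin φ) = 0.3697.
σ_v = γz + q = 16.5 × 2.5 + 39 = 80.25 kPa.
σ_h = K_a σ_v = 0.3697 × 80.25 = 29.67 kPa.

29.7 kPa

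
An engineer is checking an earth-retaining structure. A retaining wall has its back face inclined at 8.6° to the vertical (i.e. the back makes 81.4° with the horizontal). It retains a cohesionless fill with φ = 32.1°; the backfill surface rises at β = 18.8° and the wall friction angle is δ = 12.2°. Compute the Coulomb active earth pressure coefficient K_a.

K_a = sin²(α+φ) / [sin²α · sin(α−δ) · (1 + √{sin(φ+δ)sin(φ−β) / (sin(α−δ)sin(α+β))})²].
With α = 81.4°, φ = 32.1°, δ = 12.2°, β = 18.8°: K_a = 0.4577.

0.458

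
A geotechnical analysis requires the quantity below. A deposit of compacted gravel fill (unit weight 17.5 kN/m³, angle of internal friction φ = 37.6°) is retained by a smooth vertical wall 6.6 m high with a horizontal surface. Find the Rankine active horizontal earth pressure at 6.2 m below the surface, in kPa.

K_a = (1 − sin φ)/(1 + sin φ) = 0.2421.
σ_h = K_a γ z = 0.2421 × 17.5 × 6.2 = 26.27 kPa.

26.3 kPa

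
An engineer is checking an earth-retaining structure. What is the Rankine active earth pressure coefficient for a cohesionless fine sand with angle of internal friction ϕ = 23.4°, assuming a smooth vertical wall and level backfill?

0.431

K_a = (1 − sin φ)/(1 + sin φ) = (1 − sin 23.4°)/(1 + sin 23.4°) = 0.4315.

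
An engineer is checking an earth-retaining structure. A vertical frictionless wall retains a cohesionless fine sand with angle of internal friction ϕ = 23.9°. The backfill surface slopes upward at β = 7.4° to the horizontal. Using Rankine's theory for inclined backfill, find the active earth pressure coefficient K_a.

K_a = cos β · (cos β − √(cos²β − cos²φ)) / (cos β + √(cos²β − cos²φ)).
cos β = 0.9917, cos φ = 0.9143, √(cos²β − cos²φ) = 0.3841.
K_a = 0.9917 × (0.9917 − 0.3841)/(0.9917 + 0.3841) = 0.4379.

0.438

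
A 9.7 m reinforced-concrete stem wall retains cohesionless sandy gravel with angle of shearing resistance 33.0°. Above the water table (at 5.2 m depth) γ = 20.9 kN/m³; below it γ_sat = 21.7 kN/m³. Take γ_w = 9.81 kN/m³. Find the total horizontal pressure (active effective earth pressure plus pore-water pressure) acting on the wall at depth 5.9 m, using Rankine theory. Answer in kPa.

41.4 kPa

K_a = (1 − sin φ)/(1 + sin φ) = 0.2948.
γ' = 21.7 − 9.81 = 11.89 kN/m³.
Effective vertical stress at 5.9 m: σ'_v = 20.9×5.2 + 11.89×0.700 = 117.0 kPa.
σ'_h = K_a σ'_v = 0.2948 × 117.0 = 34.49 kPa; u = γ_w × 0.700 = 6.867 kPa.
Total σ_h = 34.49 + 6.867 = 41.36 kPa.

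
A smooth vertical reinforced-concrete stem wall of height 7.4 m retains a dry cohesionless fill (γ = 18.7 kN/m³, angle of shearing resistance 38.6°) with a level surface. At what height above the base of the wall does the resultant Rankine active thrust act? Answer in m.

K_a = 0.2316.
The pressure distribution is triangular, so the resultant acts at H/3 above the base = 7.4/3 = 2.467 m.

2.47 m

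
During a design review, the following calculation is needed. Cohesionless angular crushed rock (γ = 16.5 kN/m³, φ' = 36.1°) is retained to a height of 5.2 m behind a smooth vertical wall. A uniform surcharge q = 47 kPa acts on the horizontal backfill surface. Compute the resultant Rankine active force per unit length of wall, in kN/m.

121 kN/m

K_a = tan²(45° − φ/2) = 0.2585.
Soil triangle: ½ K_a γ H² = 0.5×0.2585×16.5×5.2² = 57.67 kN/m.
Surcharge rectangle: K_a q H = 0.2585×47×5.2 = 63.18 kN/m.
Total = 57.67 + 63.18 = 120.8 kN/m.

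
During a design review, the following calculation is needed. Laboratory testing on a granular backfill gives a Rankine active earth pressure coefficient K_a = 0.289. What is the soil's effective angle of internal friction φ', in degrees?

33.5°

K_a = tan²(45° − φ/2) ⇒ 45° − φ/2 = arctan(√0.289) = 28.26°.
φ = 2(45° − 28.26°) = 33.48°.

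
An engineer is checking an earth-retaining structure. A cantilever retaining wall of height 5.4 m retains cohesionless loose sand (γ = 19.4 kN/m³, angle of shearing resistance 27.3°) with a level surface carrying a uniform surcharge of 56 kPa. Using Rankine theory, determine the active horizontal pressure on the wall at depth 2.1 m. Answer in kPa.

K_a = (1 − sin φ)/(1 + sin φ) = 0.3711.
σ_v = γz + q = 19.4 × 2.1 + 56 = 96.74 kPa.
σ_h = K_a σ_v = 0.3711 × 96.74 = 35.90 kPa.

35.9 kPa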